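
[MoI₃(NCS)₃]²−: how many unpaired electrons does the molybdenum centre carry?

2

Summing ligand charges against the −2 overall charge gives an oxidation state of +4 for molybdenum.
Mo sits in group 6, so the d-electron count is 6 − 4 = 2.
In an octahedral field the d² configuration is t₂g²e_g⁰ (only one arrangement possible), giving 2 unpaired electrons.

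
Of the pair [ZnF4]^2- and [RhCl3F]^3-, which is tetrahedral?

For [ZnF4]^2-: Each fluoride is −1; balancing the −2 overall charge requires Zn(II). Zinc is a group-12 element; Zn(II) is therefore d¹⁰. A d¹⁰ ion has no crystal-field stabilisation preference between square planar and tetrahedral, so four ligands adopt the sterically favoured tetrahedral geometry. → tetrahedral.
For [RhCl3F]^3-: Each chloride is −1; each fluoride is −1; balancing the −3 overall charge requires Rh(I). Rh sits in group 9, so the d-electron count is 9 − 1 = 8. A 4d d⁸ ion has a large crystal-field splitting; square planar leaves the high-energy d_{x²−y²} orbital empty and maximises CFSE. → square planar.

[ZnF4]^2-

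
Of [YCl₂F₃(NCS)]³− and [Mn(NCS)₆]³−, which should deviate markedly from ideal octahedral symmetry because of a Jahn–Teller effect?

[YCl₂F₃(NCS)]³−: Each chloride is −1; each fluoride is −1; each isothiocyanate is −1; balancing the −3 overall charge requires Y(III). Y sits in group 3, so the d-electron count is 3 − 3 = 0. The d⁰ configuration leaves the e_g set evenly filled (or empty) — no strong Jahn–Teller driving force.
[Mn(NCS)₆]³−: Ligand charges: each isothiocyanate is −1. With an overall charge of −3 the manganese centre must be in the +3 oxidation state. Mn sits in group 7, so the d-electron count is 7 − 3 = 4. Isothiocyanate is a weak-field ligand for a first-row metal, so the complex is high-spin. The t₂g³e_g¹ (high-spin) configuration has an unevenly filled e_g set; the Jahn–Teller theorem predicts a tetragonal distortion (typically axial elongation) to lift the degeneracy.

[Mn(NCS)₆]³−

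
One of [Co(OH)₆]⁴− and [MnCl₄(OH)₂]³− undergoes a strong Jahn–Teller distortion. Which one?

[MnCl₄(OH)₂]³−

[Co(OH)₆]⁴−: Summing ligand charges against the −4 overall charge gives an oxidation state of +2 for cobalt. Group 9 minus oxidation state 2 gives a d⁷ configuration. Hydroxide is a weak-field ligand for a first-row metal, so the complex is high-spin. The d⁷ configuration leaves the e_g set evenly filled (or empty) — no strong Jahn–Teller driving force.
[MnCl₄(OH)₂]³−: Each chloride is −1; each hydroxide is −1; balancing the −3 overall charge requires Mn(III). Mn sits in group 7, so the d-electron count is 7 − 3 = 4. Chloride and hydroxide are weak-field ligands for a first-row metal, so the complex is high-spin. The t₂g³e_g¹ (high-spin) configuration has an unevenly filled e_g set; the Jahn–Teller theorem predicts a tetragonal distortion (typically axial elongation) to lift the degeneracy.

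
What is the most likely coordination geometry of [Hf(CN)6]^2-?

octahedral

Each cyanide is −1; balancing the −2 overall charge requires Hf(IV).
Hf sits in group 4, so the d-electron count is 4 − 4 = 0.
With 6 monodentate ligands the coordination number is 6.
Six donors around a single metal centre give an octahedral coordination sphere.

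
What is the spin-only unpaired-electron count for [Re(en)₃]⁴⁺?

Ethylenediamine is neutral; balancing the +4 overall charge requires Re(IV).
Group 7 minus oxidation state 4 gives a d³ configuration.
Counting donor atoms: 3×ethylenediamine (bidentate) → 6 donors. Coordination number = 6.
In an octahedral field the d³ configuration is t₂g³e_g⁰ (only one arrangement possible), giving 3 unpaired electrons.

3 unpaired electrons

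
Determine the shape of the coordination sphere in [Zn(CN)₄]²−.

Each cyanide is −1; balancing the −2 overall charge requires Zn(II).
Zn sits in group 12, so the d-electron count is 12 − 2 = 10.
With 4 monodentate ligands the coordination number is 4.
A d¹⁰ ion has no crystal-field stabilisation preference between square planar and tetrahedral, so four ligands adopt the sterically favoured tetrahedral geometry.

tetrahedral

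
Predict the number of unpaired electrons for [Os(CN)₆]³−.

1

Ligand charges: each cyanide is −1. With an overall charge of −3 the osmium centre must be in the +3 oxidation state.
Osmium is a group-8 element; Os(III) is therefore d⁵.
The spin state decides the count: a 5d ion has a large Δₒ and is invariably low-spin.
An octahedral low-spin d⁵ ion is t₂g⁵e_g⁰, giving 1 unpaired electron.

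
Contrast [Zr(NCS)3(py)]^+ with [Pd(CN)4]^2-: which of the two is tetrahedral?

[Zr(NCS)3(py)]^+

For [Zr(NCS)3(py)]^+: Each isothiocyanate is −1; pyridine is neutral; balancing the +1 overall charge requires Zr(IV). Group 4 minus oxidation state 4 gives a d⁰ configuration. A d⁰ ion has no crystal-field stabilisation preference between square planar and tetrahedral, so four ligands adopt the sterically favoured tetrahedral geometry. → tetrahedral.
For [Pd(CN)4]^2-: Each cyanide is −1; balancing the −2 overall charge requires Pd(II). Group 10 minus oxidation state 2 gives a d⁸ configuration. A 4d d⁸ ion has a large crystal-field splitting; square planar leaves the high-energy d_{x²−y²} orbital empty and maximises CFSE. → square planar.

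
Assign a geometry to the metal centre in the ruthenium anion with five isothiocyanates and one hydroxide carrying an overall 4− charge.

Each isothiocyanate is −1; each hydroxide is −1; balancing the −4 overall charge requires Ru(II).
Group 8 minus oxidation state 2 gives a d⁶ configuration.
Coordination number: 6.
Six donors around a single metal centre give an octahedral coordination sphere.

octahedral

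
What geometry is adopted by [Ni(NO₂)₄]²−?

square planar

Each nitro (N-bound nitrite) is −1; balancing the −2 overall charge requires Ni(II).
Ni sits in group 10, so the d-electron count is 10 − 2 = 8.
Coordination number: 4.
Nitro (N-bound nitrite) is a strong-field ligand (high in the spectrochemical series).
A 3d d⁸ ion with strong-field ligands gains enough CFSE to favour square planar over tetrahedral.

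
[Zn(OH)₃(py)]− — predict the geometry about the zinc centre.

Ligand charges: each hydroxide is −1; pyridine is neutral. With an overall charge of −1 the zinc centre must be in the +2 oxidation state.
Zinc is a group-12 element; Zn(II) is therefore d¹⁰.
Coordination number: 4.
A d¹⁰ ion has no crystal-field stabilisation preference between square planar and tetrahedral, so four ligands adopt the sterically favoured tetrahedral geometry.

tetrahedral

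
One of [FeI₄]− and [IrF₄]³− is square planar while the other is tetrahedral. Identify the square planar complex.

[IrF₄]³−

For [FeI₄]−: Ligand charges: each iodide is −1. With an overall charge of −1 the iron centre must be in the +3 oxidation state. Group 8 minus oxidation state 3 gives a d⁵ configuration. A high-spin d⁵ ion has zero CFSE in either geometry, so four ligands adopt the sterically favoured tetrahedral geometry. → tetrahedral.
For [IrF₄]³−: Summing ligand charges against the −3 overall charge gives an oxidation state of +1 for iridium. Group 9 minus oxidation state 1 gives a d⁸ configuration. A 5d d⁸ ion has a large crystal-field splitting; square planar leaves the high-energy d_{x²−y²} orbital empty and maximises CFSE. → square planar.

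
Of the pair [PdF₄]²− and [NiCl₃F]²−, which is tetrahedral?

For [PdF₄]²−: Summing ligand charges against the −2 overall charge gives an oxidation state of +2 for palladium. Pd sits in group 10, so the d-electron count is 10 − 2 = 8. A 4d d⁸ ion has a large crystal-field splitting; square planar leaves the high-energy d_{x²−y²} orbital empty and maximises CFSE. → square planar.
For [NiCl₃F]²−: Each chloride is −1; each fluoride is −1; balancing the −2 overall charge requires Ni(II). Ni sits in group 10, so the d-electron count is 10 − 2 = 8. Chloride and fluoride are weak-field ligands. With weak-field ligands the CFSE gain from square planar is small, so a 3d d⁸ ion takes the sterically preferred tetrahedral geometry. → tetrahedral.

[NiCl₃F]²−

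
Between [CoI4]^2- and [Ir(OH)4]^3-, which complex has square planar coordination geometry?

For [CoI4]^2-: Ligand charges: each iodide is −1. With an overall charge of −2 the cobalt centre must be in the +2 oxidation state. Cobalt is a group-9 element; Co(II) is therefore d⁷. For a high-spin 3d d⁷ ion with weak-field ligands the small Δₜ gives little square-planar CFSE advantage, so four ligands adopt the sterically favoured tetrahedral geometry. → tetrahedral.
For [Ir(OH)4]^3-: Each hydroxide is −1; balancing the −3 overall charge requires Ir(I). Ir sits in group 9, so the d-electron count is 9 − 1 = 8. A 5d d⁸ ion has a large crystal-field splitting; square planar leaves the high-energy d_{x²−y²} orbital empty and maximises CFSE. → square planar.

[Ir(OH)4]^3-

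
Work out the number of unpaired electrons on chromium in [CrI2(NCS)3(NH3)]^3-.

Each iodide is −1; each isothiocyanate is −1; ammonia is neutral; balancing the −3 overall charge requires Cr(II).
Chromium is a group-6 element; Cr(II) is therefore d⁴.
The spin state decides the count: Iodide and isothiocyanate are weak-field ligands for a first-row metal, so the complex is high-spin.
An octahedral high-spin d⁴ ion is t₂g³e_g¹, giving 4 unpaired electrons.

4 unpaired electrons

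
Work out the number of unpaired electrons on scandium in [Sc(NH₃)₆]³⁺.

0

Ligand charges: ammonia is neutral. With an overall charge of +3 the scandium centre must be in the +3 oxidation state.
Group 3 minus oxidation state 3 gives a d⁰ configuration.
In an octahedral field the d⁰ configuration is t₂g⁰e_g⁰, giving 0 unpaired electrons.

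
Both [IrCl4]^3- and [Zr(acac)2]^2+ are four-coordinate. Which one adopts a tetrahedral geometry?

For [IrCl4]^3-: Ligand charges: each chloride is −1. With an overall charge of −3 the iridium centre must be in the +1 oxidation state. Group 9 minus oxidation state 1 gives a d⁸ configuration. A 5d d⁸ ion has a large crystal-field splitting; square planar leaves the high-energy d_{x²−y²} orbital empty and maximises CFSE. → square planar.
For [Zr(acac)2]^2+: Ligand charges: each acetylacetonate is −1. With an overall charge of +2 the zirconium centre must be in the +4 oxidation state. Zirconium is a group-4 element; Zr(IV) is therefore d⁰. A d⁰ ion has no crystal-field stabilisation preference between square planar and tetrahedral, so four ligands adopt the sterically favoured tetrahedral geometry. → tetrahedral.

[Zr(acac)2]^2+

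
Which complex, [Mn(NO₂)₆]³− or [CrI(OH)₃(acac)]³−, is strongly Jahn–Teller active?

[CrI(OH)₃(acac)]³−

[Mn(NO₂)₆]³−: Summing ligand charges against the −3 overall charge gives an oxidation state of +3 for manganese. Mn sits in group 7, so the d-electron count is 7 − 3 = 4. Nitro (N-bound nitrite) is a strong-field ligand (high in the spectrochemical series) for a first-row metal, so the complex is low-spin. The d⁴ configuration leaves the e_g set evenly filled (or empty) — no strong Jahn–Teller driving force.
[CrI(OH)₃(acac)]³−: Summing ligand charges against the −3 overall charge gives an oxidation state of +2 for chromium. Chromium is a group-6 element; Cr(II) is therefore d⁴. Acetylacetonate, hydroxide, and iodide are weak-field ligands for a first-row metal, so the complex is high-spin. The t₂g³e_g¹ (high-spin) configuration has an unevenly filled e_g set; the Jahn–Teller theorem predicts a tetragonal distortion (typically axial elongation) to lift the degeneracy.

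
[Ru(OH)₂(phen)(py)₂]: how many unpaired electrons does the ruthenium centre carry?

0 unpaired electrons

Each hydroxide is −1; 1,10-phenanthroline is neutral; pyridine is neutral; balancing the 0 overall charge requires Ru(II).
Ruthenium is a group-8 element; Ru(II) is therefore d⁶.
Counting donor atoms: 2×hydroxide (monodentate) → 2 donors; 1×1,10-phenanthroline (bidentate) → 2 donors; 2×pyridine (monodentate) → 2 donors. Coordination number = 6.
The spin state decides the count: a 4d ion has a large Δₒ and is invariably low-spin.
An octahedral low-spin d⁶ ion is t₂g⁶e_g⁰, giving 0 unpaired electrons.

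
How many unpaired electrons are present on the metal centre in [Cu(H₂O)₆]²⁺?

Summing ligand charges against the +2 overall charge gives an oxidation state of +2 for copper.
Copper is a group-11 element; Cu(II) is therefore d⁹.
In an octahedral field the d⁹ configuration is t₂g⁶e_g³ (only one arrangement possible), giving 1 unpaired electron.

1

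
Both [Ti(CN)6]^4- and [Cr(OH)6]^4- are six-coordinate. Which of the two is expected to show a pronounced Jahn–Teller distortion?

[Ti(CN)6]^4-: Ligand charges: each cyanide is −1. With an overall charge of −4 the titanium centre must be in the +2 oxidation state. Ti sits in group 4, so the d-electron count is 4 − 2 = 2. The d² configuration leaves the e_g set evenly filled (or empty) — no strong Jahn–Teller driving force.
[Cr(OH)6]^4-: Ligand charges: each hydroxide is −1. With an overall charge of −4 the chromium centre must be in the +2 oxidation state. Group 6 minus oxidation state 2 gives a d⁴ configuration. Hydroxide is a weak-field ligand for a first-row metal, so the complex is high-spin. The t₂g³e_g¹ (high-spin) configuration has an unevenly filled e_g set; the Jahn–Teller theorem predicts a tetragonal distortion (typically axial elongation) to lift the degeneracy.

[Cr(OH)6]^4-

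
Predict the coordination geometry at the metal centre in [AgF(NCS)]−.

Each fluoride is −1; each isothiocyanate is −1; balancing the −1 overall charge requires Ag(I).
Ag sits in group 11, so the d-electron count is 11 − 1 = 10.
Coordination number: 2.
A d¹⁰ ion with only two ligands adopts a linear arrangement (sp hybridisation; no CFSE preference).

linear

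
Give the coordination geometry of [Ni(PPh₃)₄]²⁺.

square planar

Ligand charges: triphenylphosphine is neutral. With an overall charge of +2 the nickel centre must be in the +2 oxidation state.
Group 10 minus oxidation state 2 gives a d⁸ configuration.
Coordination number: 4.
Triphenylphosphine is a strong-field ligand (high in the spectrochemical series).
A 3d d⁸ ion with strong-field ligands gains enough CFSE to favour square planar over tetrahedral.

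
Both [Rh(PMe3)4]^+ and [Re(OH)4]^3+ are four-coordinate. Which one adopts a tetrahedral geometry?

[Re(OH)4]^3+

For [Rh(PMe3)4]^+: Ligand charges: trimethylphosphine is neutral. With an overall charge of +1 the rhodium centre must be in the +1 oxidation state. Rhodium is a group-9 element; Rh(I) is therefore d⁸. A 4d d⁸ ion has a large crystal-field splitting; square planar leaves the high-energy d_{x²−y²} orbital empty and maximises CFSE. → square planar.
For [Re(OH)4]^3+: Summing ligand charges against the +3 overall charge gives an oxidation state of +7 for rhenium. Re sits in group 7, so the d-electron count is 7 − 7 = 0. A d⁰ ion has no crystal-field stabilisation preference between square planar and tetrahedral, so four ligands adopt the sterically favoured tetrahedral geometry. → tetrahedral.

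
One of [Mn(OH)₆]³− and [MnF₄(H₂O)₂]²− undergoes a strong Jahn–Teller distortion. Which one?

[Mn(OH)₆]³−

[Mn(OH)₆]³−: Ligand charges: each hydroxide is −1. With an overall charge of −3 the manganese centre must be in the +3 oxidation state. Mn sits in group 7, so the d-electron count is 7 − 3 = 4. Hydroxide is a weak-field ligand for a first-row metal, so the complex is high-spin. The t₂g³e_g¹ (high-spin) configuration has an unevenly filled e_g set; the Jahn–Teller theorem predicts a tetragonal distortion (typically axial elongation) to lift the degeneracy.
[MnF₄(H₂O)₂]²−: Summing ligand charges against the −2 overall charge gives an oxidation state of +2 for manganese. Manganese is a group-7 element; Mn(II) is therefore d⁵. Fluoride is a weak-field ligand for a first-row metal, so the complex is high-spin. The d⁵ configuration leaves the e_g set evenly filled (or empty) — no strong Jahn–Teller driving force.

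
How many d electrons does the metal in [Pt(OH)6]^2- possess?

d6

Summing ligand charges against the −2 overall charge gives an oxidation state of +4 for platinum.
Pt sits in group 10, so the d-electron count is 10 − 4 = 6.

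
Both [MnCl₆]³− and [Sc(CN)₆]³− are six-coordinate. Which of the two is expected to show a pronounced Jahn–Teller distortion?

[MnCl₆]³−

[MnCl₆]³−: Summing ligand charges against the −3 overall charge gives an oxidation state of +3 for manganese. Mn sits in group 7, so the d-electron count is 7 − 3 = 4. Chloride is a weak-field ligand for a first-row metal, so the complex is high-spin. The t₂g³e_g¹ (high-spin) configuration has an unevenly filled e_g set; the Jahn–Teller theorem predicts a tetragonal distortion (typically axial elongation) to lift the degeneracy.
[Sc(CN)₆]³−: Summing ligand charges against the −3 overall charge gives an oxidation state of +3 for scandium. Group 3 minus oxidation state 3 gives a d⁰ configuration. The d⁰ configuration leaves the e_g set evenly filled (or empty) — no strong Jahn–Teller driving force.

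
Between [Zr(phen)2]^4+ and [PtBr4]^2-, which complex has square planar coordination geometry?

For [Zr(phen)2]^4+: Summing ligand charges against the +4 overall charge gives an oxidation state of +4 for zirconium. Group 4 minus oxidation state 4 gives a d⁰ configuration. A d⁰ ion has no crystal-field stabilisation preference between square planar and tetrahedral, so four ligands adopt the sterically favoured tetrahedral geometry. → tetrahedral.
For [PtBr4]^2-: Summing ligand charges against the −2 overall charge gives an oxidation state of +2 for platinum. Group 10 minus oxidation state 2 gives a d⁸ configuration. A 5d d⁸ ion has a large crystal-field splitting; square planar leaves the high-energy d_{x²−y²} orbital empty and maximises CFSE. → square planar.

[PtBr4]^2-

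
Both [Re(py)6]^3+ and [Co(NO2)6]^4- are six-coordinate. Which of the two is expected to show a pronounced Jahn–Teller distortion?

[Re(py)6]^3+: Ligand charges: pyridine is neutral. With an overall charge of +3 the rhenium centre must be in the +3 oxidation state. Re sits in group 7, so the d-electron count is 7 − 3 = 4. A 5d ion has a large Δₒ and is invariably low-spin. The d⁴ configuration leaves the e_g set evenly filled (or empty) — no strong Jahn–Teller driving force.
[Co(NO2)6]^4-: Each nitro (N-bound nitrite) is −1; balancing the −4 overall charge requires Co(II). Cobalt is a group-9 element; Co(II) is therefore d⁷. Nitro (N-bound nitrite) is a strong-field ligand (high in the spectrochemical series) for a first-row metal, so the complex is low-spin. The t₂g⁶e_g¹ (low-spin) configuration has an unevenly filled e_g set; the Jahn–Teller theorem predicts a tetragonal distortion (typically axial elongation) to lift the degeneracy.

[Co(NO2)6]^4-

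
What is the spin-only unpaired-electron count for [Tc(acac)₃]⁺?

Ligand charges: each acetylacetonate is −1. With an overall charge of +1 the technetium centre must be in the +4 oxidation state.
Group 7 minus oxidation state 4 gives a d³ configuration.
Counting donor atoms: 3×acetylacetonate (bidentate) → 6 donors. Coordination number = 6.
In an octahedral field the d³ configuration is t₂g³e_g⁰ (only one arrangement possible), giving 3 unpaired electrons.

3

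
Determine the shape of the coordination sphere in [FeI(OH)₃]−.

Each iodide is −1; each hydroxide is −1; balancing the −1 overall charge requires Fe(III).
Group 8 minus oxidation state 3 gives a d⁵ configuration.
Coordination number: 4.
Hydroxide and iodide are weak-field ligands.
A high-spin d⁵ ion has zero CFSE in either geometry, so four ligands adopt the sterically favoured tetrahedral geometry.

tetrahedral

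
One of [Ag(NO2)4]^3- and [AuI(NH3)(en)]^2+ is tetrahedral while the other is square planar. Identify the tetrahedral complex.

[Ag(NO2)4]^3-

For [Ag(NO2)4]^3-: Summing ligand charges against the −3 overall charge gives an oxidation state of +1 for silver. Group 11 minus oxidation state 1 gives a d¹⁰ configuration. A d¹⁰ ion has no crystal-field stabilisation preference between square planar and tetrahedral, so four ligands adopt the sterically favoured tetrahedral geometry. → tetrahedral.
For [AuI(NH3)(en)]^2+: Summing ligand charges against the +2 overall charge gives an oxidation state of +3 for gold. Group 11 minus oxidation state 3 gives a d⁸ configuration. A 5d d⁸ ion has a large crystal-field splitting; square planar leaves the high-energy d_{x²−y²} orbital empty and maximises CFSE. → square planar.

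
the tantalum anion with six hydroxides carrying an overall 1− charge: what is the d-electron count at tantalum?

Summing ligand charges against the −1 overall charge gives an oxidation state of +5 for tantalum.
Group 5 minus oxidation state 5 gives a d⁰ configuration.

d0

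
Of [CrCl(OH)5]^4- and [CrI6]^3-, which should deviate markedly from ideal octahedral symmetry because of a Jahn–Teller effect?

[CrCl(OH)5]^4-: Ligand charges: each chloride is −1; each hydroxide is −1. With an overall charge of −4 the chromium centre must be in the +2 oxidation state. Group 6 minus oxidation state 2 gives a d⁴ configuration. Chloride and hydroxide are weak-field ligands for a first-row metal, so the complex is high-spin. The t₂g³e_g¹ (high-spin) configuration has an unevenly filled e_g set; the Jahn–Teller theorem predicts a tetragonal distortion (typically axial elongation) to lift the degeneracy.
[CrI6]^3-: Each iodide is −1; balancing the −3 overall charge requires Cr(III). Cr sits in group 6, so the d-electron count is 6 − 3 = 3. The d³ configuration leaves the e_g set evenly filled (or empty) — no strong Jahn–Teller driving force.

[CrCl(OH)5]^4-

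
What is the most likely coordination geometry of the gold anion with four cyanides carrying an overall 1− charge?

Each cyanide is −1; balancing the −1 overall charge requires Au(III).
Au sits in group 11, so the d-electron count is 11 − 3 = 8.
Coordination number: 4.
A 5d d⁸ ion has a large crystal-field splitting; square planar leaves the high-energy d_{x²−y²} orbital empty and maximises CFSE.

square planar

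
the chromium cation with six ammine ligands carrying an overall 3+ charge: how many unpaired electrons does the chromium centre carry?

3 unpaired electrons

Summing ligand charges against the +3 overall charge gives an oxidation state of +3 for chromium.
Group 6 minus oxidation state 3 gives a d³ configuration.
In an octahedral field the d³ configuration is t₂g³e_g⁰ (only one arrangement possible), giving 3 unpaired electrons.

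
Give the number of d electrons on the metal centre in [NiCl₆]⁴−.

d8

Ligand charges: each chloride is −1. With an overall charge of −4 the nickel centre must be in the +2 oxidation state.
Nickel is a group-10 element; Ni(II) is therefore d⁸.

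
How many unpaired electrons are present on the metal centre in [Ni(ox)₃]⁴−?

2 unpaired electrons

Ligand charges: each oxalate is −2. With an overall charge of −4 the nickel centre must be in the +2 oxidation state.
Group 10 minus oxidation state 2 gives a d⁸ configuration.
Counting donor atoms: 3×oxalate (bidentate) → 6 donors. Coordination number = 6.
In an octahedral field the d⁸ configuration is t₂g⁶e_g² (only one arrangement possible), giving 2 unpaired electrons.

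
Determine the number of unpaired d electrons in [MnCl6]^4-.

5 unpaired electrons

Summing ligand charges against the −4 overall charge gives an oxidation state of +2 for manganese.
Group 7 minus oxidation state 2 gives a d⁵ configuration.
The spin state decides the count: Chloride is a weak-field ligand for a first-row metal, so the complex is high-spin.
An octahedral high-spin d⁵ ion is t₂g³e_g², giving 5 unpaired electrons.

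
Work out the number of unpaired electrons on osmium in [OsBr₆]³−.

1

Each bromide is −1; balancing the −3 overall charge requires Os(III).
Os sits in group 8, so the d-electron count is 8 − 3 = 5.
The spin state decides the count: a 5d ion has a large Δₒ and is invariably low-spin.
An octahedral low-spin d⁵ ion is t₂g⁵e_g⁰, giving 1 unpaired electron.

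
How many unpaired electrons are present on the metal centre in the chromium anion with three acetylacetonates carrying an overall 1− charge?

Summing ligand charges against the −1 overall charge gives an oxidation state of +2 for chromium.
Group 6 minus oxidation state 2 gives a d⁴ configuration.
Counting donor atoms: 3×acetylacetonate (bidentate) → 6 donors. Coordination number = 6.
The spin state decides the count: Acetylacetonate is a weak-field ligand for a first-row metal, so the complex is high-spin.
An octahedral high-spin d⁴ ion is t₂g³e_g¹, giving 4 unpaired electrons.

4 unpaired electrons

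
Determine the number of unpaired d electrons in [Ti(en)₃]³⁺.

1

Summing ligand charges against the +3 overall charge gives an oxidation state of +3 for titanium.
Titanium is a group-4 element; Ti(III) is therefore d¹.
Counting donor atoms: 3×ethylenediamine (bidentate) → 6 donors. Coordination number = 6.
In an octahedral field the d¹ configuration is t₂g¹e_g⁰ (only one arrangement possible), giving 1 unpaired electron.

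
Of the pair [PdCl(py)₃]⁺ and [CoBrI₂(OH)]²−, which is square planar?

For [PdCl(py)₃]⁺: Ligand charges: each chloride is −1; pyridine is neutral. With an overall charge of +1 the palladium centre must be in the +2 oxidation state. Palladium is a group-10 element; Pd(II) is therefore d⁸. A 4d d⁸ ion has a large crystal-field splitting; square planar leaves the high-energy d_{x²−y²} orbital empty and maximises CFSE. → square planar.
For [CoBrI₂(OH)]²−: Each bromide is −1; each iodide is −1; each hydroxide is −1; balancing the −2 overall charge requires Co(II). Co sits in group 9, so the d-electron count is 9 − 2 = 7. For a high-spin 3d d⁷ ion with weak-field ligands the small Δₜ gives little square-planar CFSE advantage, so four ligands adopt the sterically favoured tetrahedral geometry. → tetrahedral.

[PdCl(py)₃]⁺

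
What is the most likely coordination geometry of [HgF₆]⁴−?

octahedral

Ligand charges: each fluoride is −1. With an overall charge of −4 the mercury centre must be in the +2 oxidation state.
Mercury is a group-12 element; Hg(II) is therefore d¹⁰.
With 6 monodentate ligands the coordination number is 6.
Six donors around a single metal centre give an octahedral coordination sphere.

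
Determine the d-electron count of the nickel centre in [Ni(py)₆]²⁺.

Pyridine is neutral; balancing the +2 overall charge requires Ni(II).
Ni sits in group 10, so the d-electron count is 10 − 2 = 8.

d⁸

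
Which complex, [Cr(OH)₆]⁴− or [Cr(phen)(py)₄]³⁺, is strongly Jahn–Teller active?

[Cr(OH)₆]⁴−: Ligand charges: each hydroxide is −1. With an overall charge of −4 the chromium centre must be in the +2 oxidation state. Chromium is a group-6 element; Cr(II) is therefore d⁴. Hydroxide is a weak-field ligand for a first-row metal, so the complex is high-spin. The t₂g³e_g¹ (high-spin) configuration has an unevenly filled e_g set; the Jahn–Teller theorem predicts a tetragonal distortion (typically axial elongation) to lift the degeneracy.
[Cr(phen)(py)₄]³⁺: Ligand charges: 1,10-phenanthroline is neutral; pyridine is neutral. With an overall charge of +3 the chromium centre must be in the +3 oxidation state. Cr sits in group 6, so the d-electron count is 6 − 3 = 3. The d³ configuration leaves the e_g set evenly filled (or empty) — no strong Jahn–Teller driving force.

[Cr(OH)₆]⁴−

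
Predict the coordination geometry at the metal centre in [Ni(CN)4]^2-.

square planar

Each cyanide is −1; balancing the −2 overall charge requires Ni(II).
Group 10 minus oxidation state 2 gives a d⁸ configuration.
With 4 monodentate ligands the coordination number is 4.
Cyanide is a strong-field ligand (high in the spectrochemical series).
A 3d d⁸ ion with strong-field ligands gains enough CFSE to favour square planar over tetrahedral.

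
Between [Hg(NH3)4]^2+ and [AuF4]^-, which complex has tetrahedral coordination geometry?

For [Hg(NH3)4]^2+: Ammonia is neutral; balancing the +2 overall charge requires Hg(II). Hg sits in group 12, so the d-electron count is 12 − 2 = 10. A d¹⁰ ion has no crystal-field stabilisation preference between square planar and tetrahedral, so four ligands adopt the sterically favoured tetrahedral geometry. → tetrahedral.
For [AuF4]^-: Summing ligand charges against the −1 overall charge gives an oxidation state of +3 for gold. Gold is a group-11 element; Au(III) is therefore d⁸. A 5d d⁸ ion has a large crystal-field splitting; square planar leaves the high-energy d_{x²−y²} orbital empty and maximises CFSE. → square planar.

[Hg(NH3)4]^2+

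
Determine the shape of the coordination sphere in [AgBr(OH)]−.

Ligand charges: each bromide is −1; each hydroxide is −1. With an overall charge of −1 the silver centre must be in the +1 oxidation state.
Ag sits in group 11, so the d-electron count is 11 − 1 = 10.
With 2 monodentate ligands the coordination number is 2.
A d¹⁰ ion with only two ligands adopts a linear arrangement (sp hybridisation; no CFSE preference).

linear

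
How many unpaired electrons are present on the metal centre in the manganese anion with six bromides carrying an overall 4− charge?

Summing ligand charges against the −4 overall charge gives an oxidation state of +2 for manganese.
Mn sits in group 7, so the d-electron count is 7 − 2 = 5.
The spin state decides the count: Bromide is a weak-field ligand for a first-row metal, so the complex is high-spin.
An octahedral high-spin d⁵ ion is t₂g³e_g², giving 5 unpaired electrons.

5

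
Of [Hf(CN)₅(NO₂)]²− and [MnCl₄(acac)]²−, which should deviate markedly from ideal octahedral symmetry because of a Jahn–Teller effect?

[Hf(CN)₅(NO₂)]²−: Each cyanide is −1; each nitro (N-bound nitrite) is −1; balancing the −2 overall charge requires Hf(IV). Hafnium is a group-4 element; Hf(IV) is therefore d⁰. The d⁰ configuration leaves the e_g set evenly filled (or empty) — no strong Jahn–Teller driving force.
[MnCl₄(acac)]²−: Ligand charges: each chloride is −1; each acetylacetonate is −1. With an overall charge of −2 the manganese centre must be in the +3 oxidation state. Group 7 minus oxidation state 3 gives a d⁴ configuration. Acetylacetonate and chloride are weak-field ligands for a first-row metal, so the complex is high-spin. The t₂g³e_g¹ (high-spin) configuration has an unevenly filled e_g set; the Jahn–Teller theorem predicts a tetragonal distortion (typically axial elongation) to lift the degeneracy.

[MnCl₄(acac)]²−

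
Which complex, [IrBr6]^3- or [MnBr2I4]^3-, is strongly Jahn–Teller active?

[MnBr2I4]^3-

[IrBr6]^3-: Ligand charges: each bromide is −1. With an overall charge of −3 the iridium centre must be in the +3 oxidation state. Iridium is a group-9 element; Ir(III) is therefore d⁶. A 5d ion has a large Δₒ and is invariably low-spin. The d⁶ configuration leaves the e_g set evenly filled (or empty) — no strong Jahn–Teller driving force.
[MnBr2I4]^3-: Summing ligand charges against the −3 overall charge gives an oxidation state of +3 for manganese. Group 7 minus oxidation state 3 gives a d⁴ configuration. Bromide and iodide are weak-field ligands for a first-row metal, so the complex is high-spin. The t₂g³e_g¹ (high-spin) configuration has an unevenly filled e_g set; the Jahn–Teller theorem predicts a tetragonal distortion (typically axial elongation) to lift the degeneracy.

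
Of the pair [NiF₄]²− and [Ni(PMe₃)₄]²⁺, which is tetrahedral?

[NiF₄]²−

For [NiF₄]²−: Ligand charges: each fluoride is −1. With an overall charge of −2 the nickel centre must be in the +2 oxidation state. Nickel is a group-10 element; Ni(II) is therefore d⁸. Fluoride is a weak-field ligand. With weak-field ligands the CFSE gain from square planar is small, so a 3d d⁸ ion takes the sterically preferred tetrahedral geometry. → tetrahedral.
For [Ni(PMe₃)₄]²⁺: Summing ligand charges against the +2 overall charge gives an oxidation state of +2 for nickel. Nickel is a group-10 element; Ni(II) is therefore d⁸. Trimethylphosphine is a strong-field ligand (high in the spectrochemical series). A 3d d⁸ ion with strong-field ligands gains enough CFSE to favour square planar over tetrahedral. → square planar.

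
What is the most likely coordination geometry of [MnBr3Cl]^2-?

tetrahedral

Each bromide is −1; each chloride is −1; balancing the −2 overall charge requires Mn(II).
Group 7 minus oxidation state 2 gives a d⁵ configuration.
Coordination number: 4.
Bromide and chloride are weak-field ligands.
A high-spin d⁵ ion has zero CFSE in either geometry, so four ligands adopt the sterically favoured tetrahedral geometry.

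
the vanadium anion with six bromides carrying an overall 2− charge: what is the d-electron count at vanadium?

Summing ligand charges against the −2 overall charge gives an oxidation state of +4 for vanadium.
Vanadium is a group-5 element; V(IV) is therefore d¹.

d1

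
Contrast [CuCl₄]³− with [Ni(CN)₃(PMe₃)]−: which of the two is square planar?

[Ni(CN)₃(PMe₃)]−

For [CuCl₄]³−: Each chloride is −1; balancing the −3 overall charge requires Cu(I). Cu sits in group 11, so the d-electron count is 11 − 1 = 10. A d¹⁰ ion has no crystal-field stabilisation preference between square planar and tetrahedral, so four ligands adopt the sterically favoured tetrahedral geometry. → tetrahedral.
For [Ni(CN)₃(PMe₃)]−: Ligand charges: each cyanide is −1; trimethylphosphine is neutral. With an overall charge of −1 the nickel centre must be in the +2 oxidation state. Nickel is a group-10 element; Ni(II) is therefore d⁸. Cyanide and trimethylphosphine are strong-field ligands (high in the spectrochemical series). A 3d d⁸ ion with strong-field ligands gains enough CFSE to favour square planar over tetrahedral. → square planar.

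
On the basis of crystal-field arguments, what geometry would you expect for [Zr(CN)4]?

tetrahedral

Summing ligand charges against the 0 overall charge gives an oxidation state of +4 for zirconium.
Group 4 minus oxidation state 4 gives a d⁰ configuration.
Coordination number: 4.
A d⁰ ion has no crystal-field stabilisation preference between square planar and tetrahedral, so four ligands adopt the sterically favoured tetrahedral geometry.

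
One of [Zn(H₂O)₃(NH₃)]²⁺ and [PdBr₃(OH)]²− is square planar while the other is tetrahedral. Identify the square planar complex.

[PdBr₃(OH)]²−

For [Zn(H₂O)₃(NH₃)]²⁺: Ligand charges: water is neutral; ammonia is neutral. With an overall charge of +2 the zinc centre must be in the +2 oxidation state. Group 12 minus oxidation state 2 gives a d¹⁰ configuration. A d¹⁰ ion has no crystal-field stabilisation preference between square planar and tetrahedral, so four ligands adopt the sterically favoured tetrahedral geometry. → tetrahedral.
For [PdBr₃(OH)]²−: Summing ligand charges against the −2 overall charge gives an oxidation state of +2 for palladium. Group 10 minus oxidation state 2 gives a d⁸ configuration. A 4d d⁸ ion has a large crystal-field splitting; square planar leaves the high-energy d_{x²−y²} orbital empty and maximises CFSE. → square planar.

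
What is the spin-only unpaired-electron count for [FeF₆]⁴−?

Each fluoride is −1; balancing the −4 overall charge requires Fe(II).
Iron is a group-8 element; Fe(II) is therefore d⁶.
The spin state decides the count: Fluoride is a weak-field ligand for a first-row metal, so the complex is high-spin.
An octahedral high-spin d⁶ ion is t₂g⁴e_g², giving 4 unpaired electrons.

4 unpaired electrons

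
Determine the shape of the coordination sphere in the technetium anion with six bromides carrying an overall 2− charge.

Summing ligand charges against the −2 overall charge gives an oxidation state of +4 for technetium.
Technetium is a group-7 element; Tc(IV) is therefore d³.
With 6 monodentate ligands the coordination number is 6.
Six donors around a single metal centre give an octahedral coordination sphere.

octahedral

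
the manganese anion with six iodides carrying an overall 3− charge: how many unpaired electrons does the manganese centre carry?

Summing ligand charges against the −3 overall charge gives an oxidation state of +3 for manganese.
Mn sits in group 7, so the d-electron count is 7 − 3 = 4.
The spin state decides the count: Iodide is a weak-field ligand for a first-row metal, so the complex is high-spin.
An octahedral high-spin d⁴ ion is t₂g³e_g¹, giving 4 unpaired electrons.

4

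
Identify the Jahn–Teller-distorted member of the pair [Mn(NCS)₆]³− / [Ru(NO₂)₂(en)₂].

[Mn(NCS)₆]³−

[Mn(NCS)₆]³−: Each isothiocyanate is −1; balancing the −3 overall charge requires Mn(III). Group 7 minus oxidation state 3 gives a d⁴ configuration. Isothiocyanate is a weak-field ligand for a first-row metal, so the complex is high-spin. The t₂g³e_g¹ (high-spin) configuration has an unevenly filled e_g set; the Jahn–Teller theorem predicts a tetragonal distortion (typically axial elongation) to lift the degeneracy.
[Ru(NO₂)₂(en)₂]: Summing ligand charges against the 0 overall charge gives an oxidation state of +2 for ruthenium. Group 8 minus oxidation state 2 gives a d⁶ configuration. A 4d ion has a large Δₒ and is invariably low-spin. The d⁶ configuration leaves the e_g set evenly filled (or empty) — no strong Jahn–Teller driving force.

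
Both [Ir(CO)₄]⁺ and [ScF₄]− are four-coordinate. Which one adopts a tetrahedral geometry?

[ScF₄]−

For [Ir(CO)₄]⁺: Summing ligand charges against the +1 overall charge gives an oxidation state of +1 for iridium. Ir sits in group 9, so the d-electron count is 9 − 1 = 8. A 5d d⁸ ion has a large crystal-field splitting; square planar leaves the high-energy d_{x²−y²} orbital empty and maximises CFSE. → square planar.
For [ScF₄]−: Each fluoride is −1; balancing the −1 overall charge requires Sc(III). Scandium is a group-3 element; Sc(III) is therefore d⁰. A d⁰ ion has no crystal-field stabilisation preference between square planar and tetrahedral, so four ligands adopt the sterically favoured tetrahedral geometry. → tetrahedral.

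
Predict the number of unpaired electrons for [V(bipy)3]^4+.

1

Ligand charges: 2,2′-bipyridine is neutral. With an overall charge of +4 the vanadium centre must be in the +4 oxidation state.
Group 5 minus oxidation state 4 gives a d¹ configuration.
Counting donor atoms: 3×2,2′-bipyridine (bidentate) → 6 donors. Coordination number = 6.
In an octahedral field the d¹ configuration is t₂g¹e_g⁰ (only one arrangement possible), giving 1 unpaired electron.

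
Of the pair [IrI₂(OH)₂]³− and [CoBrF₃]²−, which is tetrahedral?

[CoBrF₃]²−

For [IrI₂(OH)₂]³−: Summing ligand charges against the −3 overall charge gives an oxidation state of +1 for iridium. Ir sits in group 9, so the d-electron count is 9 − 1 = 8. A 5d d⁸ ion has a large crystal-field splitting; square planar leaves the high-energy d_{x²−y²} orbital empty and maximises CFSE. → square planar.
For [CoBrF₃]²−: Each bromide is −1; each fluoride is −1; balancing the −2 overall charge requires Co(II). Co sits in group 9, so the d-electron count is 9 − 2 = 7. For a high-spin 3d d⁷ ion with weak-field ligands the small Δₜ gives little square-planar CFSE advantage, so four ligands adopt the sterically favoured tetrahedral geometry. → tetrahedral.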